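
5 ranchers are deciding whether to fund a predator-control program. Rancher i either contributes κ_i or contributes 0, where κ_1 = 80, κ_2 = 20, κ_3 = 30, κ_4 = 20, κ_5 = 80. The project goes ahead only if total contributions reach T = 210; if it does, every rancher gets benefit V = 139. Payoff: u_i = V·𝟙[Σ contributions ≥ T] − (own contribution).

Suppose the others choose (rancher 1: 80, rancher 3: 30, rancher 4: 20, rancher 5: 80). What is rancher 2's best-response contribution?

0

Others' total = 210 ≥ 210; contributing adds cost 20 for no extra benefit.
Best response: 0.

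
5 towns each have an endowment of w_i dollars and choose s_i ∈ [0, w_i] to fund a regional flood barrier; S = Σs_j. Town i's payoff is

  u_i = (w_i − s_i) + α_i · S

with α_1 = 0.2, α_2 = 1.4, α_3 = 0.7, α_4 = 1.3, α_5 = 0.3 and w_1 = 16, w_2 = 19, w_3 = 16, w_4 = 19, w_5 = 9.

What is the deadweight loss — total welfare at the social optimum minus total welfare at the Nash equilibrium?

∂u_i/∂s_i = α_i − 1, so town i contributes w_i if α_i > 1, else 0.
α_i > 1 for i ∈ {2, 4}; NE contributions (0, 19, 0, 19, 0), S = 38.
W^NE = Σw_i − S^NE + (Σα_i)·S^NE = 79 + 2.9·38 = 189.2.
Planner: ∂(Σu_j)/∂s_i = Σα_j − 1 = 2.9 > 0, so everyone contributes w_i; S^SO = 79, W^SO = 79 + 2.9·79 = 308.1.
Deadweight loss = 118.9.

118.9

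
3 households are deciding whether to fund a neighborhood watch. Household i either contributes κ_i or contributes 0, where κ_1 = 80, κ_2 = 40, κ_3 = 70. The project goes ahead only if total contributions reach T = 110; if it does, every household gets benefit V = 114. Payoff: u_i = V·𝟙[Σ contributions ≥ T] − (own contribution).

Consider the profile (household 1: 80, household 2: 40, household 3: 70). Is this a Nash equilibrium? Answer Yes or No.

No

Total = 190 ≥ 110: provided.
Household 1 (pledges 80, payoff 34): dropping to 0 → total 110, payoff 114. Profitable deviation.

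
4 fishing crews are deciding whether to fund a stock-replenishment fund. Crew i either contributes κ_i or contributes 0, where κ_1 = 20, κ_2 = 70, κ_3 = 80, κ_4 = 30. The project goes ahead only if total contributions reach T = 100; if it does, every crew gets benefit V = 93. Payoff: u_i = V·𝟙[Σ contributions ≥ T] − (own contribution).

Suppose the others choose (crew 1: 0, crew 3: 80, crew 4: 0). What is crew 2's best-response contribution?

70

Others' total = 80. Contributing 70 brings total to 150 ≥ 100: gain V − κ_2 = 23.
Best response: 70.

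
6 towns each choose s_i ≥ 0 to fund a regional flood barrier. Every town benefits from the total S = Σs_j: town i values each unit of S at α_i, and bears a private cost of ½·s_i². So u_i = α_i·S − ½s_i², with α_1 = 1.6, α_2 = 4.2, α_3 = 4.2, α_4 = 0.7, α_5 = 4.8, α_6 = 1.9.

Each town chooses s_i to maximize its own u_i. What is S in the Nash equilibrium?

17.4

Town i's FOC: ∂u_i/∂s_i = α_i − s_i = 0, so s_i* = α_i.
NE contributions = (1.6, 4.2, 4.2, 0.7, 4.8, 1.9); S = 17.4.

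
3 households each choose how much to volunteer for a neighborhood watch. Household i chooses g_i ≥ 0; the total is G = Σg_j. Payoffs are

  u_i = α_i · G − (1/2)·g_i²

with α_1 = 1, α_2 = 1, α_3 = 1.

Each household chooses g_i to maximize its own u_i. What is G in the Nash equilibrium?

3

Household i's FOC: ∂u_i/∂g_i = α_i − g_i = 0, so g_i* = α_i.
NE contributions = (1, 1, 1); G = 3.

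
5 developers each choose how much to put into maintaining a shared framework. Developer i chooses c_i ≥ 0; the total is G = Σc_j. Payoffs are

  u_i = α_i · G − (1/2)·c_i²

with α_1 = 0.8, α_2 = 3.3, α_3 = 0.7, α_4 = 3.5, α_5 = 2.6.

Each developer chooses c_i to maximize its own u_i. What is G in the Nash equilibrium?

10.9

Developer i's FOC: ∂u_i/∂c_i = α_i − c_i = 0, so c_i* = α_i.
NE contributions = (0.8, 3.3, 0.7, 3.5, 2.6); G = 10.9.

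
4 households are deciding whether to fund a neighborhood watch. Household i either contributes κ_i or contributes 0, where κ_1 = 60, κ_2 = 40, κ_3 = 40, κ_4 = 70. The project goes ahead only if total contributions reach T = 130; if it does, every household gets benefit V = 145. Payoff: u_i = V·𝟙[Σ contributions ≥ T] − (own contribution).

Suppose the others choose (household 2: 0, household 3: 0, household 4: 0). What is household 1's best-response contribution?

Others' total = 0. Even contributing 60 gives 60 < 130: no benefit either way.
Best response: 0.

0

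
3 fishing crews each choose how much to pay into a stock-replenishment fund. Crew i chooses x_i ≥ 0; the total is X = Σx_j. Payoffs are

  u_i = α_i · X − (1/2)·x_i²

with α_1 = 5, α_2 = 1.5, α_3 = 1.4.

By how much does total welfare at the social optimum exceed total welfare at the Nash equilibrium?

Crew i's FOC: ∂u_i/∂x_i = α_i − x_i = 0, so x_i* = α_i.
NE contributions = (5, 1.5, 1.4); X = 7.9.
W^NE = (Σα)·X − ½Σα_i² = 7.9² − ½·29.21 = 47.805.
Planner sets x_i = Σα_j = 7.9 for every i, so X^SO = 3·7.9 = 23.7.
W^SO = (Σα)·X^SO − ½·3·(Σα)² = (3/2)·7.9² = 93.615.
Deadweight loss = W^SO − W^NE = 45.81.

45.81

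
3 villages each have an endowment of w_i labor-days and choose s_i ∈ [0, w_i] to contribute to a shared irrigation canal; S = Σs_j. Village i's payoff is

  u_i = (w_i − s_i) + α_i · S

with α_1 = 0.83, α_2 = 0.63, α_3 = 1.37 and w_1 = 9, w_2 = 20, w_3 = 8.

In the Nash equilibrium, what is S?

8

∂u_i/∂s_i = α_i − 1, so village i contributes w_i if α_i > 1, else 0.
α_i > 1 for i ∈ {3}; NE contributions (0, 0, 8), S = 8.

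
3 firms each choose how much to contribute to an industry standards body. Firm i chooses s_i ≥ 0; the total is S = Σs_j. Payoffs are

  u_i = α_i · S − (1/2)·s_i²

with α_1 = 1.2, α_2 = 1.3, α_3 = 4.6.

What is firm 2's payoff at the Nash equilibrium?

8.385

Firm i's FOC: ∂u_i/∂s_i = α_i − s_i = 0, so s_i* = α_i.
NE contributions = (1.2, 1.3, 4.6); S = 7.1.
u_2 = α_2·S − ½·(s_2)² = 1.3·7.1 − ½·1.3² = 8.385.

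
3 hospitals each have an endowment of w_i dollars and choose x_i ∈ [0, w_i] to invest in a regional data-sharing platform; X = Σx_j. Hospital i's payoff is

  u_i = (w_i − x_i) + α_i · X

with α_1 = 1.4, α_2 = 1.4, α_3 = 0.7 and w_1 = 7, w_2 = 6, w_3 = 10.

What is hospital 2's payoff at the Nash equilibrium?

∂u_i/∂x_i = α_i − 1, so hospital i contributes w_i if α_i > 1, else 0.
α_i > 1 for i ∈ {1, 2}; NE contributions (7, 6, 0), X = 13.
u_2 = (6 − 6) + 1.4·13 = 18.2.

18.2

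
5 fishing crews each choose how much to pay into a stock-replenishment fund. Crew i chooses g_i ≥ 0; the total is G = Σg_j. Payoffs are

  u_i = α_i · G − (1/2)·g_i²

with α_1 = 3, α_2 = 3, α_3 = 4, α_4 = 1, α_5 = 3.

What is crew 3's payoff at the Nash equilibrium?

48

Crew i's FOC: ∂u_i/∂g_i = α_i − g_i = 0, so g_i* = α_i.
NE contributions = (3, 3, 4, 1, 3); G = 14.
u_3 = α_3·G − ½·(g_3)² = 4·14 − ½·4² = 48.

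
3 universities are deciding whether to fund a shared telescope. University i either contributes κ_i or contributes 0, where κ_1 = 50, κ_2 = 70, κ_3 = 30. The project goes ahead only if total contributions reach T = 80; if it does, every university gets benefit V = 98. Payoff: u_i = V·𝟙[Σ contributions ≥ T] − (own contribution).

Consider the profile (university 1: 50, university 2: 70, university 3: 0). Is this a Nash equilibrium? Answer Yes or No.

Yes

Total = 120 ≥ 80: provided.
University 1 (pledges 50, payoff 48): dropping to 0 → total 70, payoff 0. No gain.
University 2 (pledges 70, payoff 28): dropping to 0 → total 50, payoff 0. No gain.
University 3 (pledges 0, payoff 98): pledging 30 → total 150, payoff 68. No gain.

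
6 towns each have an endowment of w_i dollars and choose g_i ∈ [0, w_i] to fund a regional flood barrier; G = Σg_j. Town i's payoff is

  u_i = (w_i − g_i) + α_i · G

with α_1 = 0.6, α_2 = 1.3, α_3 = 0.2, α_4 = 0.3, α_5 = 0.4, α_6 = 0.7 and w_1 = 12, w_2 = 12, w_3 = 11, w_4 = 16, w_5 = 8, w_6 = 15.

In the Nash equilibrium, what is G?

12

∂u_i/∂g_i = α_i − 1, so town i contributes w_i if α_i > 1, else 0.
α_i > 1 for i ∈ {2}; NE contributions (0, 12, 0, 0, 0, 0), G = 12.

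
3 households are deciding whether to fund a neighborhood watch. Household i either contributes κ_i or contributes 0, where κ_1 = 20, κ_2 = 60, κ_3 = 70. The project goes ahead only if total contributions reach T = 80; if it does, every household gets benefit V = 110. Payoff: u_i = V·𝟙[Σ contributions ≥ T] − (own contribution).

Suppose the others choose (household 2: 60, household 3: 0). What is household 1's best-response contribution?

20

Others' total = 60. Contributing 20 brings total to 80 ≥ 80: gain V − κ_1 = 90.
Best response: 20.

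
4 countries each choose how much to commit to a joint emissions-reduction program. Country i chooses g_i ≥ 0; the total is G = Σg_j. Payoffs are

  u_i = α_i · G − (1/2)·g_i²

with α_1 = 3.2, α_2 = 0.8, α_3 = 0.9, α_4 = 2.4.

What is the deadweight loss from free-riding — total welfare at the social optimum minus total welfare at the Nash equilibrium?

Country i's FOC: ∂u_i/∂g_i = α_i − g_i = 0, so g_i* = α_i.
NE contributions = (3.2, 0.8, 0.9, 2.4); G = 7.3.
W^NE = (Σα)·G − ½Σα_i² = 7.3² − ½·17.45 = 44.565.
Planner sets g_i = Σα_j = 7.3 for every i, so G^SO = 4·7.3 = 29.2.
W^SO = (Σα)·G^SO − ½·4·(Σα)² = (4/2)·7.3² = 106.58.
Deadweight loss = W^SO − W^NE = 62.015.

62.015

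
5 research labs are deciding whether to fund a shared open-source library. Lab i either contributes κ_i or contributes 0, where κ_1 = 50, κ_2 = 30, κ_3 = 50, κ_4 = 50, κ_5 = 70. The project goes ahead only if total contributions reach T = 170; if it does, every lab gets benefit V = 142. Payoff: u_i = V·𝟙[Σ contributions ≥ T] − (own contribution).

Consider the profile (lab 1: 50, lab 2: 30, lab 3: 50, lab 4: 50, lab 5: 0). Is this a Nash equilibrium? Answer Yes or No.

Yes

Total = 180 ≥ 170: provided.
Lab 1 (pledges 50, payoff 92): dropping to 0 → total 130, payoff 0. No gain.
Lab 2 (pledges 30, payoff 112): dropping to 0 → total 150, payoff 0. No gain.
Lab 3 (pledges 50, payoff 92): dropping to 0 → total 130, payoff 0. No gain.
Lab 4 (pledges 50, payoff 92): dropping to 0 → total 130, payoff 0. No gain.
Lab 5 (pledges 0, payoff 142): pledging 70 → total 250, payoff 72. No gain.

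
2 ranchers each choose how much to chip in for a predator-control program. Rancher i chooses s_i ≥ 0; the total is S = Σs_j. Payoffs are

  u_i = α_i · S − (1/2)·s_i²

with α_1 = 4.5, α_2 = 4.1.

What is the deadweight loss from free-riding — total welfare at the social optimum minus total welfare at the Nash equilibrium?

18.53

Rancher i's FOC: ∂u_i/∂s_i = α_i − s_i = 0, so s_i* = α_i.
NE contributions = (4.5, 4.1); S = 8.6.
W^NE = (Σα)·S − ½Σα_i² = 8.6² − ½·37.06 = 55.43.
Planner sets s_i = Σα_j = 8.6 for every i, so S^SO = 2·8.6 = 17.2.
W^SO = (Σα)·S^SO − ½·2·(Σα)² = (2/2)·8.6² = 73.96.
Deadweight loss = W^SO − W^NE = 18.53.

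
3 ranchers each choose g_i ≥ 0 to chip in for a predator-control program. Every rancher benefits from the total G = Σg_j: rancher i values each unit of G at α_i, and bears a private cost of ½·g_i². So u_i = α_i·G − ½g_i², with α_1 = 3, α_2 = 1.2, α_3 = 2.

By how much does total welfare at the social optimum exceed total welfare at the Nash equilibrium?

26.44

Rancher i's FOC: ∂u_i/∂g_i = α_i − g_i = 0, so g_i* = α_i.
NE contributions = (3, 1.2, 2); G = 6.2.
W^NE = (Σα)·G − ½Σα_i² = 6.2² − ½·14.44 = 31.22.
Planner sets g_i = Σα_j = 6.2 for every i, so G^SO = 3·6.2 = 18.6.
W^SO = (Σα)·G^SO − ½·3·(Σα)² = (3/2)·6.2² = 57.66.
Deadweight loss = W^SO − W^NE = 26.44.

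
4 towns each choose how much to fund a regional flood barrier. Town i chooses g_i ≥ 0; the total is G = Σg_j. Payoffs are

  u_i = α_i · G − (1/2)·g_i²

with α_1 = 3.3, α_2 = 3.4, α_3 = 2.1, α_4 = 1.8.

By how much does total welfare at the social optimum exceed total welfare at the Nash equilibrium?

127.41

Town i's FOC: ∂u_i/∂g_i = α_i − g_i = 0, so g_i* = α_i.
NE contributions = (3.3, 3.4, 2.1, 1.8); G = 10.6.
W^NE = (Σα)·G − ½Σα_i² = 10.6² − ½·30.1 = 97.31.
Planner sets g_i = Σα_j = 10.6 for every i, so G^SO = 4·10.6 = 42.4.
W^SO = (Σα)·G^SO − ½·4·(Σα)² = (4/2)·10.6² = 224.72.
Deadweight loss = W^SO − W^NE = 127.41.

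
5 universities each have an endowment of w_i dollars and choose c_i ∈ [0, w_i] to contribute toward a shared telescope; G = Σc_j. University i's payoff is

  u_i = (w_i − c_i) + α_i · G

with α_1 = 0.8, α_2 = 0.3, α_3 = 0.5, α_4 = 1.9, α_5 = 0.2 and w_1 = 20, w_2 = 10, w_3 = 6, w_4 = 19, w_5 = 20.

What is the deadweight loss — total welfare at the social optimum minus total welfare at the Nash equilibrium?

∂u_i/∂c_i = α_i − 1, so university i contributes w_i if α_i > 1, else 0.
α_i > 1 for i ∈ {4}; NE contributions (0, 0, 0, 19, 0), G = 19.
W^NE = Σw_i − G^NE + (Σα_i)·G^NE = 75 + 2.7·19 = 126.3.
Planner: ∂(Σu_j)/∂c_i = Σα_j − 1 = 2.7 > 0, so everyone contributes w_i; G^SO = 75, W^SO = 75 + 2.7·75 = 277.5.
Deadweight loss = 151.2.

151.2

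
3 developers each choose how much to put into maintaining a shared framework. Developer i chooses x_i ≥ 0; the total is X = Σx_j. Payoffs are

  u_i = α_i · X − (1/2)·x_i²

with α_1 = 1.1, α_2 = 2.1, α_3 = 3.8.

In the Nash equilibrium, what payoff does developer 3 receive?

19.38

Developer i's FOC: ∂u_i/∂x_i = α_i − x_i = 0, so x_i* = α_i.
NE contributions = (1.1, 2.1, 3.8); X = 7.
u_3 = α_3·X − ½·(x_3)² = 3.8·7 − ½·3.8² = 19.38.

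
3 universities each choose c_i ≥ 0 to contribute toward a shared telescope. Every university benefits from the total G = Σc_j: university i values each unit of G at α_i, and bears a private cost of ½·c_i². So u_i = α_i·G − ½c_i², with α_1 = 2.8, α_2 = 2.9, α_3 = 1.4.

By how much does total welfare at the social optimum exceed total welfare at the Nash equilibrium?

34.31

University i's FOC: ∂u_i/∂c_i = α_i − c_i = 0, so c_i* = α_i.
NE contributions = (2.8, 2.9, 1.4); G = 7.1.
W^NE = (Σα)·G − ½Σα_i² = 7.1² − ½·18.21 = 41.305.
Planner sets c_i = Σα_j = 7.1 for every i, so G^SO = 3·7.1 = 21.3.
W^SO = (Σα)·G^SO − ½·3·(Σα)² = (3/2)·7.1² = 75.615.
Deadweight loss = W^SO − W^NE = 34.31.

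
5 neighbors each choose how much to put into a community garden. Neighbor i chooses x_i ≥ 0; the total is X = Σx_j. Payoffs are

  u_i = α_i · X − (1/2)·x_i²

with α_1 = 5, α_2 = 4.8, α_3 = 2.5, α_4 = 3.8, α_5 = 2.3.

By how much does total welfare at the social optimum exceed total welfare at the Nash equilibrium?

Neighbor i's FOC: ∂u_i/∂x_i = α_i − x_i = 0, so x_i* = α_i.
NE contributions = (5, 4.8, 2.5, 3.8, 2.3); X = 18.4.
W^NE = (Σα)·X − ½Σα_i² = 18.4² − ½·74.02 = 301.55.
Planner sets x_i = Σα_j = 18.4 for every i, so X^SO = 5·18.4 = 92.
W^SO = (Σα)·X^SO − ½·5·(Σα)² = (5/2)·18.4² = 846.4.
Deadweight loss = W^SO − W^NE = 544.85.

544.85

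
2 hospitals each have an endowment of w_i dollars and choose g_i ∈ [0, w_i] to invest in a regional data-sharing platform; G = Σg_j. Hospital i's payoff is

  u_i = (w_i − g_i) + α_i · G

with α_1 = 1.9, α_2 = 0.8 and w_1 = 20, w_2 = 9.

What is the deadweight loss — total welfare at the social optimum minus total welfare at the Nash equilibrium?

∂u_i/∂g_i = α_i − 1, so hospital i contributes w_i if α_i > 1, else 0.
α_i > 1 for i ∈ {1}; NE contributions (20, 0), G = 20.
W^NE = Σw_i − G^NE + (Σα_i)·G^NE = 29 + 1.7·20 = 63.
Planner: ∂(Σu_j)/∂g_i = Σα_j − 1 = 1.7 > 0, so everyone contributes w_i; G^SO = 29, W^SO = 29 + 1.7·29 = 78.3.
Deadweight loss = 15.3.

15.3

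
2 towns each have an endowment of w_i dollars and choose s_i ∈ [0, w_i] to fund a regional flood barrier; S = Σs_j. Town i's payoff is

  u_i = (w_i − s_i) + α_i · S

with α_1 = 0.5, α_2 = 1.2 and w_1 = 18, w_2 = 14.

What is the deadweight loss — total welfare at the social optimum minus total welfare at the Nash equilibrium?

∂u_i/∂s_i = α_i − 1, so town i contributes w_i if α_i > 1, else 0.
α_i > 1 for i ∈ {2}; NE contributions (0, 14), S = 14.
W^NE = Σw_i − S^NE + (Σα_i)·S^NE = 32 + 0.7·14 = 41.8.
Planner: ∂(Σu_j)/∂s_i = Σα_j − 1 = 0.7 > 0, so everyone contributes w_i; S^SO = 32, W^SO = 32 + 0.7·32 = 54.4.
Deadweight loss = 12.6.

12.6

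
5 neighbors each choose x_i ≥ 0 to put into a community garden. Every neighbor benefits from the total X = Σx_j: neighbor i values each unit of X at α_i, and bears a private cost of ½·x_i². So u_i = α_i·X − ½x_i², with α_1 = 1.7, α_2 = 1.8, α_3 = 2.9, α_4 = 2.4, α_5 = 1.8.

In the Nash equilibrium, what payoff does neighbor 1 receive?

Neighbor i's FOC: ∂u_i/∂x_i = α_i − x_i = 0, so x_i* = α_i.
NE contributions = (1.7, 1.8, 2.9, 2.4, 1.8); X = 10.6.
u_1 = α_1·X − ½·(x_1)² = 1.7·10.6 − ½·1.7² = 16.575.

16.575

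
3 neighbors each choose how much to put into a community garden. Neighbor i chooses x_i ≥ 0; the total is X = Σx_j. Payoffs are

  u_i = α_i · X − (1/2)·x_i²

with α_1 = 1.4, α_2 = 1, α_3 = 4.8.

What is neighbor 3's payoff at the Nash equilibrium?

23.04

Neighbor i's FOC: ∂u_i/∂x_i = α_i − x_i = 0, so x_i* = α_i.
NE contributions = (1.4, 1, 4.8); X = 7.2.
u_3 = α_3·X − ½·(x_3)² = 4.8·7.2 − ½·4.8² = 23.04.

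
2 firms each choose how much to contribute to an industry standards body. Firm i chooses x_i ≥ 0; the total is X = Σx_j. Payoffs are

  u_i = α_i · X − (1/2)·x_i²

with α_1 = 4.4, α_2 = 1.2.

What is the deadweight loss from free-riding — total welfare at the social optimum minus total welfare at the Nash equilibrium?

Firm i's FOC: ∂u_i/∂x_i = α_i − x_i = 0, so x_i* = α_i.
NE contributions = (4.4, 1.2); X = 5.6.
W^NE = (Σα)·X − ½Σα_i² = 5.6² − ½·20.8 = 20.96.
Planner sets x_i = Σα_j = 5.6 for every i, so X^SO = 2·5.6 = 11.2.
W^SO = (Σα)·X^SO − ½·2·(Σα)² = (2/2)·5.6² = 31.36.
Deadweight loss = W^SO − W^NE = 10.4.

10.4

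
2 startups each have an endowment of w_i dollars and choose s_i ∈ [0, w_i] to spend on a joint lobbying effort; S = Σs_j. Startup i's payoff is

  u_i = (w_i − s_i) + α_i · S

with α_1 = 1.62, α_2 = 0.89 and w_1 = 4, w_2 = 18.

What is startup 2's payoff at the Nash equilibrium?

∂u_i/∂s_i = α_i − 1, so startup i contributes w_i if α_i > 1, else 0.
α_i > 1 for i ∈ {1}; NE contributions (4, 0), S = 4.
u_2 = (18 − 0) + 0.89·4 = 21.56.

21.56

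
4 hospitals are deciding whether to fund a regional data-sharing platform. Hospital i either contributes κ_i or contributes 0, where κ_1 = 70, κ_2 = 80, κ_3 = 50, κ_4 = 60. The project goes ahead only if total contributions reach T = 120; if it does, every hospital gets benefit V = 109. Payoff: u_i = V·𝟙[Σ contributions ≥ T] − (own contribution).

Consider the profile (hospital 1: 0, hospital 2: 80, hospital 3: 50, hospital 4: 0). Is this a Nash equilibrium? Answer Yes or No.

Total = 130 ≥ 120: provided.
Hospital 1 (pledges 0, payoff 109): pledging 70 → total 200, payoff 39. No gain.
Hospital 2 (pledges 80, payoff 29): dropping to 0 → total 50, payoff 0. No gain.
Hospital 3 (pledges 50, payoff 59): dropping to 0 → total 80, payoff 0. No gain.
Hospital 4 (pledges 0, payoff 109): pledging 60 → total 190, payoff 49. No gain.

Yes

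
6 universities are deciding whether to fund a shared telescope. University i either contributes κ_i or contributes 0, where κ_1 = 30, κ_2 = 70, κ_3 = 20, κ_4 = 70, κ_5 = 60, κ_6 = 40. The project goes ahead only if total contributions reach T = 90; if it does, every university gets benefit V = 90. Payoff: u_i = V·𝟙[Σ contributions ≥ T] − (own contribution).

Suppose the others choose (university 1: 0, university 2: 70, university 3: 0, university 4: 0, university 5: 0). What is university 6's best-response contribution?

40

Others' total = 70. Contributing 40 brings total to 110 ≥ 90: gain V − κ_6 = 50.
Best response: 40.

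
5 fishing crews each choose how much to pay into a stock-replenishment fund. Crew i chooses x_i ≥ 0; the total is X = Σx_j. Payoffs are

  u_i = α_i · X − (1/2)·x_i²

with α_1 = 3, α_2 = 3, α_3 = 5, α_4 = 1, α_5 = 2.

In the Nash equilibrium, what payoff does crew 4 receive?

13.5

Crew i's FOC: ∂u_i/∂x_i = α_i − x_i = 0, so x_i* = α_i.
NE contributions = (3, 3, 5, 1, 2); X = 14.
u_4 = α_4·X − ½·(x_4)² = 1·14 − ½·1² = 13.5.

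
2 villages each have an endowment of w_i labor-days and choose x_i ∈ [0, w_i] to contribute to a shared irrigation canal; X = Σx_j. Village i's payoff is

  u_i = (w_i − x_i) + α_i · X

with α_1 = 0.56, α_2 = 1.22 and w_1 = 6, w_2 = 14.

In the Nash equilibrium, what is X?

∂u_i/∂x_i = α_i − 1, so village i contributes w_i if α_i > 1, else 0.
α_i > 1 for i ∈ {2}; NE contributions (0, 14), X = 14.

14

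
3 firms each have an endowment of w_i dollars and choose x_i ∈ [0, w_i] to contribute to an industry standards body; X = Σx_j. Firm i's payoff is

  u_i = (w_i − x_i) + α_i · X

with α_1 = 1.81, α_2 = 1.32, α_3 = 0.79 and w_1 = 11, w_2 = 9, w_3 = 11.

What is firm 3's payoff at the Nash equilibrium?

∂u_i/∂x_i = α_i − 1, so firm i contributes w_i if α_i > 1, else 0.
α_i > 1 for i ∈ {1, 2}; NE contributions (11, 9, 0), X = 20.
u_3 = (11 − 0) + 0.79·20 = 26.8.

26.8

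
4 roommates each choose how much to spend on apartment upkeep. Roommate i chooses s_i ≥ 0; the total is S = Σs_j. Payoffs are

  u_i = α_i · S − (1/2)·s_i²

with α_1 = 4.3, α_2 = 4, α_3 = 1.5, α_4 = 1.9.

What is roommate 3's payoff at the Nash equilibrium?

16.425

Roommate i's FOC: ∂u_i/∂s_i = α_i − s_i = 0, so s_i* = α_i.
NE contributions = (4.3, 4, 1.5, 1.9); S = 11.7.
u_3 = α_3·S − ½·(s_3)² = 1.5·11.7 − ½·1.5² = 16.425.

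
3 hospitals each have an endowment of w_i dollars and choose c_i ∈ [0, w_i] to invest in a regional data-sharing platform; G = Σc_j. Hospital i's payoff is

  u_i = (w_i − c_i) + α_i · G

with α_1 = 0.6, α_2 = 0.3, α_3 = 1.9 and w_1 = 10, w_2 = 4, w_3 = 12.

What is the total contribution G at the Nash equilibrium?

∂u_i/∂c_i = α_i − 1, so hospital i contributes w_i if α_i > 1, else 0.
α_i > 1 for i ∈ {3}; NE contributions (0, 0, 12), G = 12.

12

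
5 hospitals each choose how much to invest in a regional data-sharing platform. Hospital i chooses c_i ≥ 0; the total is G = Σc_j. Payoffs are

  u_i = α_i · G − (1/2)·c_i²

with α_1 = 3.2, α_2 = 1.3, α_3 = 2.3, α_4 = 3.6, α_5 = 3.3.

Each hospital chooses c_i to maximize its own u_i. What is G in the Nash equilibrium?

13.7

Hospital i's FOC: ∂u_i/∂c_i = α_i − c_i = 0, so c_i* = α_i.
NE contributions = (3.2, 1.3, 2.3, 3.6, 3.3); G = 13.7.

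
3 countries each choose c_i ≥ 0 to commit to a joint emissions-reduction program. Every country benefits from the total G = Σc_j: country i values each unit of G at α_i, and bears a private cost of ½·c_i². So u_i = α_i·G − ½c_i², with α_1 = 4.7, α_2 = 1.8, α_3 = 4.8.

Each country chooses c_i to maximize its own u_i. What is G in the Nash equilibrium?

Country i's FOC: ∂u_i/∂c_i = α_i − c_i = 0, so c_i* = α_i.
NE contributions = (4.7, 1.8, 4.8); G = 11.3.

11.3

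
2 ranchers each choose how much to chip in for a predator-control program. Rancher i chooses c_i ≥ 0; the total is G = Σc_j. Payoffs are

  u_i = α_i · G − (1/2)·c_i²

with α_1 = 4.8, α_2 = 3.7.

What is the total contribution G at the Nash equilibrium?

Rancher i's FOC: ∂u_i/∂c_i = α_i − c_i = 0, so c_i* = α_i.
NE contributions = (4.8, 3.7); G = 8.5.

8.5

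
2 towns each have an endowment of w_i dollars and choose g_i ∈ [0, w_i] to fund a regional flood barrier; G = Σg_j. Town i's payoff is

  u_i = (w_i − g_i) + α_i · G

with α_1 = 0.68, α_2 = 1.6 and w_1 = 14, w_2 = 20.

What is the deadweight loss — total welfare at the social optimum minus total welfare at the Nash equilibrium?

∂u_i/∂g_i = α_i − 1, so town i contributes w_i if α_i > 1, else 0.
α_i > 1 for i ∈ {2}; NE contributions (0, 20), G = 20.
W^NE = Σw_i − G^NE + (Σα_i)·G^NE = 34 + 1.28·20 = 59.6.
Planner: ∂(Σu_j)/∂g_i = Σα_j − 1 = 1.28 > 0, so everyone contributes w_i; G^SO = 34, W^SO = 34 + 1.28·34 = 77.52.
Deadweight loss = 17.92.

17.92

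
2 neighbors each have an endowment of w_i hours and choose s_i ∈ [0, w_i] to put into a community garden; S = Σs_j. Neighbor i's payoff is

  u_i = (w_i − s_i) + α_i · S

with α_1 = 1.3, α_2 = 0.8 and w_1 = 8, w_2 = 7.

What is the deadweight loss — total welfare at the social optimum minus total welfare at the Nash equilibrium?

7.7

∂u_i/∂s_i = α_i − 1, so neighbor i contributes w_i if α_i > 1, else 0.
α_i > 1 for i ∈ {1}; NE contributions (8, 0), S = 8.
W^NE = Σw_i − S^NE + (Σα_i)·S^NE = 15 + 1.1·8 = 23.8.
Planner: ∂(Σu_j)/∂s_i = Σα_j − 1 = 1.1 > 0, so everyone contributes w_i; S^SO = 15, W^SO = 15 + 1.1·15 = 31.5.
Deadweight loss = 7.7.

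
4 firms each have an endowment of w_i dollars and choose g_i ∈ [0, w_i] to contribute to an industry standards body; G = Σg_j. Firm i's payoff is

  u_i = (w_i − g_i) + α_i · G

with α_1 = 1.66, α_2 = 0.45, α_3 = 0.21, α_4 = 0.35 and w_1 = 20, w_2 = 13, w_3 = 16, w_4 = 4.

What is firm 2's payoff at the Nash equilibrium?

22

∂u_i/∂g_i = α_i − 1, so firm i contributes w_i if α_i > 1, else 0.
α_i > 1 for i ∈ {1}; NE contributions (20, 0, 0, 0), G = 20.
u_2 = (13 − 0) + 0.45·20 = 22.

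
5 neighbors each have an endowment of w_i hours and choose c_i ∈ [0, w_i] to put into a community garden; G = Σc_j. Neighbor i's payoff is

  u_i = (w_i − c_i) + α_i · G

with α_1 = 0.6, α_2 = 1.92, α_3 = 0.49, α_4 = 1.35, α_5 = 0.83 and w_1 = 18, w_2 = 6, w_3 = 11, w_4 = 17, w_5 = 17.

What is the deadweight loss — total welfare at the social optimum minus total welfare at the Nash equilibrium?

192.74

∂u_i/∂c_i = α_i − 1, so neighbor i contributes w_i if α_i > 1, else 0.
α_i > 1 for i ∈ {2, 4}; NE contributions (0, 6, 0, 17, 0), G = 23.
W^NE = Σw_i − G^NE + (Σα_i)·G^NE = 69 + 4.19·23 = 165.37.
Planner: ∂(Σu_j)/∂c_i = Σα_j − 1 = 4.19 > 0, so everyone contributes w_i; G^SO = 69, W^SO = 69 + 4.19·69 = 358.11.
Deadweight loss = 192.74.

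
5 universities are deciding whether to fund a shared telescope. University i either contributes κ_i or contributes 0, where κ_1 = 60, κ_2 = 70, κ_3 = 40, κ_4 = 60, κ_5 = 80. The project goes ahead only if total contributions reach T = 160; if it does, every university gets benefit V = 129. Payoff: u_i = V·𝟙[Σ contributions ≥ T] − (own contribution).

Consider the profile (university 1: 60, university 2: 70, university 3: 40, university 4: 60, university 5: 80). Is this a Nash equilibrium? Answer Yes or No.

Total = 310 ≥ 160: provided.
University 1 (pledges 60, payoff 69): dropping to 0 → total 250, payoff 129. Profitable deviation.

No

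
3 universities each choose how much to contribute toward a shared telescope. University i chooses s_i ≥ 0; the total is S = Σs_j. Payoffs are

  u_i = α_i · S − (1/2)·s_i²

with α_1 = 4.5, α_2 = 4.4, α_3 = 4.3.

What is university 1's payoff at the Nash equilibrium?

University i's FOC: ∂u_i/∂s_i = α_i − s_i = 0, so s_i* = α_i.
NE contributions = (4.5, 4.4, 4.3); S = 13.2.
u_1 = α_1·S − ½·(s_1)² = 4.5·13.2 − ½·4.5² = 49.275.

49.275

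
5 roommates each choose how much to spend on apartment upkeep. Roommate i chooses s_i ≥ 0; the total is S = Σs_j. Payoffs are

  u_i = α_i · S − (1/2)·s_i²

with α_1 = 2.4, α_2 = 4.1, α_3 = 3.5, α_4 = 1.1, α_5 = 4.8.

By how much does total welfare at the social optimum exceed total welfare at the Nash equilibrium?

408.75

Roommate i's FOC: ∂u_i/∂s_i = α_i − s_i = 0, so s_i* = α_i.
NE contributions = (2.4, 4.1, 3.5, 1.1, 4.8); S = 15.9.
W^NE = (Σα)·S − ½Σα_i² = 15.9² − ½·59.07 = 223.275.
Planner sets s_i = Σα_j = 15.9 for every i, so S^SO = 5·15.9 = 79.5.
W^SO = (Σα)·S^SO − ½·5·(Σα)² = (5/2)·15.9² = 632.025.
Deadweight loss = W^SO − W^NE = 408.75.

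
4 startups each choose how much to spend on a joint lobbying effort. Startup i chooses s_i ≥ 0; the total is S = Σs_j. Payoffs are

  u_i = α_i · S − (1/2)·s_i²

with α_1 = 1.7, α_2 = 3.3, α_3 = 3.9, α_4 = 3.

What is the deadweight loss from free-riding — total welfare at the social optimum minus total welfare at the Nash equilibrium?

Startup i's FOC: ∂u_i/∂s_i = α_i − s_i = 0, so s_i* = α_i.
NE contributions = (1.7, 3.3, 3.9, 3); S = 11.9.
W^NE = (Σα)·S − ½Σα_i² = 11.9² − ½·37.99 = 122.615.
Planner sets s_i = Σα_j = 11.9 for every i, so S^SO = 4·11.9 = 47.6.
W^SO = (Σα)·S^SO − ½·4·(Σα)² = (4/2)·11.9² = 283.22.
Deadweight loss = W^SO − W^NE = 160.605.

160.605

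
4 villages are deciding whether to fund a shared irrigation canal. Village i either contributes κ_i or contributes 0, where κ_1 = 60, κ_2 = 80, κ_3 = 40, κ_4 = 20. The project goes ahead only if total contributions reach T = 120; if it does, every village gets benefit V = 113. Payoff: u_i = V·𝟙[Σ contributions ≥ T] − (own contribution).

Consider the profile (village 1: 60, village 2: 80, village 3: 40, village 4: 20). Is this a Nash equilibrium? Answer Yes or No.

No

Total = 200 ≥ 120: provided.
Village 1 (pledges 60, payoff 53): dropping to 0 → total 140, payoff 113. Profitable deviation.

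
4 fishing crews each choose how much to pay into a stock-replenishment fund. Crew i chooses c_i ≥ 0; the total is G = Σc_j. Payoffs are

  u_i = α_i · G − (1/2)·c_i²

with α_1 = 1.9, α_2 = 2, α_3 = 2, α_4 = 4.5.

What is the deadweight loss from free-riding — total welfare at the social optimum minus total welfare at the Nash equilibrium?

Crew i's FOC: ∂u_i/∂c_i = α_i − c_i = 0, so c_i* = α_i.
NE contributions = (1.9, 2, 2, 4.5); G = 10.4.
W^NE = (Σα)·G − ½Σα_i² = 10.4² − ½·31.86 = 92.23.
Planner sets c_i = Σα_j = 10.4 for every i, so G^SO = 4·10.4 = 41.6.
W^SO = (Σα)·G^SO − ½·4·(Σα)² = (4/2)·10.4² = 216.32.
Deadweight loss = W^SO − W^NE = 124.09.

124.09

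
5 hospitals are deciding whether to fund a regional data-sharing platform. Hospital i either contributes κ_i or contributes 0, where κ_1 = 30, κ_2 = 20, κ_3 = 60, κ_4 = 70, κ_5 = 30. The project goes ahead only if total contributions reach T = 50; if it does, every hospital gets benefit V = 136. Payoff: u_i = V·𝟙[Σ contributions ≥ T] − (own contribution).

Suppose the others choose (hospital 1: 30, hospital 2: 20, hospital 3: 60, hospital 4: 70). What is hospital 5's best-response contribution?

Others' total = 180 ≥ 50; contributing adds cost 30 for no extra benefit.
Best response: 0.

0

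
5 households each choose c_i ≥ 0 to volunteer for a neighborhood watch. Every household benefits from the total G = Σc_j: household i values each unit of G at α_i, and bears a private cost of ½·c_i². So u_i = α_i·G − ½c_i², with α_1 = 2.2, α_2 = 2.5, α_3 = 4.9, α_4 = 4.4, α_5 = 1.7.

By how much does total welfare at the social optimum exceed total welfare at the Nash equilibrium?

Household i's FOC: ∂u_i/∂c_i = α_i − c_i = 0, so c_i* = α_i.
NE contributions = (2.2, 2.5, 4.9, 4.4, 1.7); G = 15.7.
W^NE = (Σα)·G − ½Σα_i² = 15.7² − ½·57.35 = 217.815.
Planner sets c_i = Σα_j = 15.7 for every i, so G^SO = 5·15.7 = 78.5.
W^SO = (Σα)·G^SO − ½·5·(Σα)² = (5/2)·15.7² = 616.225.
Deadweight loss = W^SO − W^NE = 398.41.

398.41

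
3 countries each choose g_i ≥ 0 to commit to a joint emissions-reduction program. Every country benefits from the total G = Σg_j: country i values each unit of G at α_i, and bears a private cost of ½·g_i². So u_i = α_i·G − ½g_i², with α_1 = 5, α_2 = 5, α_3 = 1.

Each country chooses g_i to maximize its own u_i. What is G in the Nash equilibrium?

11

Country i's FOC: ∂u_i/∂g_i = α_i − g_i = 0, so g_i* = α_i.
NE contributions = (5, 5, 1); G = 11.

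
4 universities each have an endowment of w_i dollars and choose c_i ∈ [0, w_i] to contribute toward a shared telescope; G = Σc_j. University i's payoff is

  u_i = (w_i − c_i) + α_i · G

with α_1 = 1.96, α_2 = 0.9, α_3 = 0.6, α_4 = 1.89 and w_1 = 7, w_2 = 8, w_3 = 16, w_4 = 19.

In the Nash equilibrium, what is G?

26

∂u_i/∂c_i = α_i − 1, so university i contributes w_i if α_i > 1, else 0.
α_i > 1 for i ∈ {1, 4}; NE contributions (7, 0, 0, 19), G = 26.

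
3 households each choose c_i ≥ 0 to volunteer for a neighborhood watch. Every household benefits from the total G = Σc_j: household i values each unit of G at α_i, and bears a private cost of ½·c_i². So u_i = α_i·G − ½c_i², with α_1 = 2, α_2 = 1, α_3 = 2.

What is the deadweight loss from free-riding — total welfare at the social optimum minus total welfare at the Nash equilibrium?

Household i's FOC: ∂u_i/∂c_i = α_i − c_i = 0, so c_i* = α_i.
NE contributions = (2, 1, 2); G = 5.
W^NE = (Σα)·G − ½Σα_i² = 5² − ½·9 = 20.5.
Planner sets c_i = Σα_j = 5 for every i, so G^SO = 3·5 = 15.
W^SO = (Σα)·G^SO − ½·3·(Σα)² = (3/2)·5² = 37.5.
Deadweight loss = W^SO − W^NE = 17.

17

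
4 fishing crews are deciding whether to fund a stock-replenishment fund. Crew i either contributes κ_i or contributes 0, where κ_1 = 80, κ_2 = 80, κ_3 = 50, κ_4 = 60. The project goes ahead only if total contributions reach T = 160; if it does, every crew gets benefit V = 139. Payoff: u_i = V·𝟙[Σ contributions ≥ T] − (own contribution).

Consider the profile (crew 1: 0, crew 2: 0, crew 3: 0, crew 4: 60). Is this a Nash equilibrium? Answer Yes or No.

No

Total = 60 < 160: not provided.
Crew 1 (pledges 0, payoff 0): pledging 80 → total 140, payoff -80. No gain.
Crew 2 (pledges 0, payoff 0): pledging 80 → total 140, payoff -80. No gain.
Crew 3 (pledges 0, payoff 0): pledging 50 → total 110, payoff -50. No gain.
Crew 4 (pledges 60, payoff -60): dropping to 0 → total 0, payoff 0. Profitable deviation.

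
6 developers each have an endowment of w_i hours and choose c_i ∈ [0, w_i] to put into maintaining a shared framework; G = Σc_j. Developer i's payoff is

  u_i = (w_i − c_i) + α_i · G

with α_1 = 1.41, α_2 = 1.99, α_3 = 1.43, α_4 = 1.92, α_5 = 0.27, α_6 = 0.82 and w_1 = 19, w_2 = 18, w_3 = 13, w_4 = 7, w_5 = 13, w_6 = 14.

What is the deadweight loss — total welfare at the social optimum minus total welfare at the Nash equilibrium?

∂u_i/∂c_i = α_i − 1, so developer i contributes w_i if α_i > 1, else 0.
α_i > 1 for i ∈ {1, 2, 3, 4}; NE contributions (19, 18, 13, 7, 0, 0), G = 57.
W^NE = Σw_i − G^NE + (Σα_i)·G^NE = 84 + 6.84·57 = 473.88.
Planner: ∂(Σu_j)/∂c_i = Σα_j − 1 = 6.84 > 0, so everyone contributes w_i; G^SO = 84, W^SO = 84 + 6.84·84 = 658.56.
Deadweight loss = 184.68.

184.68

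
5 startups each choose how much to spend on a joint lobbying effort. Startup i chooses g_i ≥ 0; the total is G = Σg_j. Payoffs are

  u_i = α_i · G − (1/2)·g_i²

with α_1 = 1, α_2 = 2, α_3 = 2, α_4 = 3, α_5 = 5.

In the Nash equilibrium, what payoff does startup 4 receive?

Startup i's FOC: ∂u_i/∂g_i = α_i − g_i = 0, so g_i* = α_i.
NE contributions = (1, 2, 2, 3, 5); G = 13.
u_4 = α_4·G − ½·(g_4)² = 3·13 − ½·3² = 34.5.

34.5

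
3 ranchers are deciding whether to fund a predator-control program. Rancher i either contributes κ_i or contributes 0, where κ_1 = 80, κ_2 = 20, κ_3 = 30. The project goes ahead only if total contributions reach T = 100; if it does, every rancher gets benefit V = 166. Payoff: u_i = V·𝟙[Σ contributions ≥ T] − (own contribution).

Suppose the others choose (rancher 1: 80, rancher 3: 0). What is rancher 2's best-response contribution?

20

Others' total = 80. Contributing 20 brings total to 100 ≥ 100: gain V − κ_2 = 146.
Best response: 20.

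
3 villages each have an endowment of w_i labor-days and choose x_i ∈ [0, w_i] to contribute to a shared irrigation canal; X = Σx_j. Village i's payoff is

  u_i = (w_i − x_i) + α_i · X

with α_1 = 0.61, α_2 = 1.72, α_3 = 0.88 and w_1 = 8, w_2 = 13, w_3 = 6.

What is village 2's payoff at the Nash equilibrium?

22.36

∂u_i/∂x_i = α_i − 1, so village i contributes w_i if α_i > 1, else 0.
α_i > 1 for i ∈ {2}; NE contributions (0, 13, 0), X = 13.
u_2 = (13 − 13) + 1.72·13 = 22.36.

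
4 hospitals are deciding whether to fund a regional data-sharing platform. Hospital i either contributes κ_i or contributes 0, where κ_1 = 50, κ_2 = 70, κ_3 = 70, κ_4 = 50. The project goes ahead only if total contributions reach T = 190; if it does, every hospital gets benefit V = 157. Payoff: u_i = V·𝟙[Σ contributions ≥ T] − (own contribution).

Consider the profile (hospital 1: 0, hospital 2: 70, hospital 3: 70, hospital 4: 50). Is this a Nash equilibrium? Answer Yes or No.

Total = 190 ≥ 190: provided.
Hospital 1 (pledges 0, payoff 157): pledging 50 → total 240, payoff 107. No gain.
Hospital 2 (pledges 70, payoff 87): dropping to 0 → total 120, payoff 0. No gain.
Hospital 3 (pledges 70, payoff 87): dropping to 0 → total 120, payoff 0. No gain.
Hospital 4 (pledges 50, payoff 107): dropping to 0 → total 140, payoff 0. No gain.

Yes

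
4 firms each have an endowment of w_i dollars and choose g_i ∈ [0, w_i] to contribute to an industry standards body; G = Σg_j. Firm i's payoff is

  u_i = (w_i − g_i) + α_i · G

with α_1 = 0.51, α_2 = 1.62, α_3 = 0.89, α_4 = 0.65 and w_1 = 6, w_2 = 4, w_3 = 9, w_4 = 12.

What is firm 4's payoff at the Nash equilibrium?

∂u_i/∂g_i = α_i − 1, so firm i contributes w_i if α_i > 1, else 0.
α_i > 1 for i ∈ {2}; NE contributions (0, 4, 0, 0), G = 4.
u_4 = (12 − 0) + 0.65·4 = 14.6.

14.6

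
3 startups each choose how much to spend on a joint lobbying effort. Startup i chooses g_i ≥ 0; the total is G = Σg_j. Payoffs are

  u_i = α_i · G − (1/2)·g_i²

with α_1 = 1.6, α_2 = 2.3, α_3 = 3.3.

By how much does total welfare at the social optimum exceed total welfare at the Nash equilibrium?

35.29

Startup i's FOC: ∂u_i/∂g_i = α_i − g_i = 0, so g_i* = α_i.
NE contributions = (1.6, 2.3, 3.3); G = 7.2.
W^NE = (Σα)·G − ½Σα_i² = 7.2² − ½·18.74 = 42.47.
Planner sets g_i = Σα_j = 7.2 for every i, so G^SO = 3·7.2 = 21.6.
W^SO = (Σα)·G^SO − ½·3·(Σα)² = (3/2)·7.2² = 77.76.
Deadweight loss = W^SO − W^NE = 35.29.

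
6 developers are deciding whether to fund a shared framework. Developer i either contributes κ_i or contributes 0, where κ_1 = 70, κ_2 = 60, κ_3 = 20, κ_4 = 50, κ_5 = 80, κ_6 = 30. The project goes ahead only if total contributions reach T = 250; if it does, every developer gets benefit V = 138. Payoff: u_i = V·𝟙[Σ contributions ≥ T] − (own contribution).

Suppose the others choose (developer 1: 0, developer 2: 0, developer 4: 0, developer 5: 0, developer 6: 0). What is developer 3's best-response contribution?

0

Others' total = 0. Even contributing 20 gives 20 < 250: no benefit either way.
Best response: 0.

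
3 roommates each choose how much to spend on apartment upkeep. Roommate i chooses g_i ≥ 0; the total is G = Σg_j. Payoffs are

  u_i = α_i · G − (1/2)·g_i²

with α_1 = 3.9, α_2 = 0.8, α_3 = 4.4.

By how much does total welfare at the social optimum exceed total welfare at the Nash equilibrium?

59.01

Roommate i's FOC: ∂u_i/∂g_i = α_i − g_i = 0, so g_i* = α_i.
NE contributions = (3.9, 0.8, 4.4); G = 9.1.
W^NE = (Σα)·G − ½Σα_i² = 9.1² − ½·35.21 = 65.205.
Planner sets g_i = Σα_j = 9.1 for every i, so G^SO = 3·9.1 = 27.3.
W^SO = (Σα)·G^SO − ½·3·(Σα)² = (3/2)·9.1² = 124.215.
Deadweight loss = W^SO − W^NE = 59.01.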